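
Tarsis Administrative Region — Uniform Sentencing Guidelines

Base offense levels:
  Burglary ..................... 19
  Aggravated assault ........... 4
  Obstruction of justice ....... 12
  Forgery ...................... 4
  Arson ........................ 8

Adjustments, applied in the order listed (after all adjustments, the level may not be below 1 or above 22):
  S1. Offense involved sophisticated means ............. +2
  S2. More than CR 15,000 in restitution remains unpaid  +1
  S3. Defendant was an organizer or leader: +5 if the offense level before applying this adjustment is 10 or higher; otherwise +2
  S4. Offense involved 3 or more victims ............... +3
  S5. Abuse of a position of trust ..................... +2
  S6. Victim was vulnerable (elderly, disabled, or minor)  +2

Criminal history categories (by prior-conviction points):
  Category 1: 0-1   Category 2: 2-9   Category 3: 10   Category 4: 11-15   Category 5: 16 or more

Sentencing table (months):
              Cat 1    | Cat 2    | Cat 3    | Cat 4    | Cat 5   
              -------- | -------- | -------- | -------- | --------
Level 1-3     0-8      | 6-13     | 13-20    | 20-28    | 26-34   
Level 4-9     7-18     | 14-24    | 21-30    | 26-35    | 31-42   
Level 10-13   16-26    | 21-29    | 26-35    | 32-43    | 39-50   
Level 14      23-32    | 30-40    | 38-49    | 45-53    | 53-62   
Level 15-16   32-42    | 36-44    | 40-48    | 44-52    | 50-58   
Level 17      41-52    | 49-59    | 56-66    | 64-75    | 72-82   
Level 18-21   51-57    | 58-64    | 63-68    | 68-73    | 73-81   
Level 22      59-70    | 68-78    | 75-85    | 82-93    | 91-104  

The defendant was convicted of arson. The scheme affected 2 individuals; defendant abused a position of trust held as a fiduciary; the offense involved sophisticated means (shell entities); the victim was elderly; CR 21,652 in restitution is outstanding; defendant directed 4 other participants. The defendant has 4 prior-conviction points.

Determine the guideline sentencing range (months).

Base offense level for arson: 8.
S1 applies: 8 + 2 = 10.
S2 applies: 10 + 1 = 11.
S3 applies (level before this adjustment is 11 ≥ 10, so +5): 11 + 5 = 16.
S5 applies: 16 + 2 = 18.
S6 applies: 18 + 2 = 20.
Final offense level: 20.
Criminal history: 4 prior points → Category 2 (2-9).
Level 20 falls in the 18-21 band.
Grid: Level 18-21 × Category 2 = 58-64 months.

58-64 months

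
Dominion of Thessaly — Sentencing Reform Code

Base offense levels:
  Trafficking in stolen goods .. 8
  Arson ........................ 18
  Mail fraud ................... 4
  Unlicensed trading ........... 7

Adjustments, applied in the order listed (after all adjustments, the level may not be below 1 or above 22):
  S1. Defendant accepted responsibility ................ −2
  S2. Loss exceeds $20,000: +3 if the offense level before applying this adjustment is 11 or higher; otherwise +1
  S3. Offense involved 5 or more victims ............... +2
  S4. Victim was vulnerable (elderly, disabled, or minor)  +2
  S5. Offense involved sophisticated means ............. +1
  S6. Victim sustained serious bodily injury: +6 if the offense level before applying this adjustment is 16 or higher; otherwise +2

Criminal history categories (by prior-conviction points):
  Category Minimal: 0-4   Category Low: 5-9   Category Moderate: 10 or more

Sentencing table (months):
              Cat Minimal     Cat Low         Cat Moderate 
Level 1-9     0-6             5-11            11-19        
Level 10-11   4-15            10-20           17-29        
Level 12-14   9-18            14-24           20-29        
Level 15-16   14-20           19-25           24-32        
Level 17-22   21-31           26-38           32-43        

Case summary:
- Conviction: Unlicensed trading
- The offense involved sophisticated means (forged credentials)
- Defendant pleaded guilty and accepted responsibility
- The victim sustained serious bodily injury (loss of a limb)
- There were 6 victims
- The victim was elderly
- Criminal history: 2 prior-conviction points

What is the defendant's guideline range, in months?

Base offense level for unlicensed trading: 7.
S1 applies: 7 − 2 = 5.
S2 does not apply.
S3 applies: 5 + 2 = 7.
S4 applies: 7 + 2 = 9.
S5 applies: 9 + 1 = 10.
S6 applies (level before this adjustment is 10 < 16, so +2): 10 + 2 = 12.
Final offense level: 12.
Criminal history: 2 prior points → Category Minimal (0-4).
Level 12 falls in the 12-14 band.
Grid: Level 12-14 × Category Minimal = 9-18 months.

9-18 months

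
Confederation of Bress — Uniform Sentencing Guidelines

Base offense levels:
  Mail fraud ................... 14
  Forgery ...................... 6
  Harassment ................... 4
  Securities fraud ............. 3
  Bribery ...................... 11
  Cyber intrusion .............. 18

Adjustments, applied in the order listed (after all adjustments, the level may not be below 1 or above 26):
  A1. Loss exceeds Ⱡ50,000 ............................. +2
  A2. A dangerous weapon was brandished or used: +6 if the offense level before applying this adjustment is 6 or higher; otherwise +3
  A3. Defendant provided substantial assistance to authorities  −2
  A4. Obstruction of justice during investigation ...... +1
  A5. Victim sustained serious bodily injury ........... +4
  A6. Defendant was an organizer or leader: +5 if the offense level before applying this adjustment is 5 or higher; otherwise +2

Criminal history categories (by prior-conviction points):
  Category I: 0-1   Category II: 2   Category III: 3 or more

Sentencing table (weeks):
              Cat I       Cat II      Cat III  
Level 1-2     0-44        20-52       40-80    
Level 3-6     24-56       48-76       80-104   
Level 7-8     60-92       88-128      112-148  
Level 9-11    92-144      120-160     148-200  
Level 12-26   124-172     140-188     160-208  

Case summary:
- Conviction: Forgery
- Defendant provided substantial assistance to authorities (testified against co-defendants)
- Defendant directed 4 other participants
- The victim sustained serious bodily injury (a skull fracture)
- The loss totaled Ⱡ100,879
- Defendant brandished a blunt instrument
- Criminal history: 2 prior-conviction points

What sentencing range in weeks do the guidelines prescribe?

140-188 weeks

Base offense level for forgery: 6.
A1 applies: 6 + 2 = 8.
A2 applies (level before this adjustment is 8 ≥ 6, so +6): 8 + 6 = 14.
A3 applies: 14 − 2 = 12.
A5 applies: 12 + 4 = 16.
A6 applies (level before this adjustment is 16 ≥ 5, so +5): 16 + 5 = 21.
Final offense level: 21.
Criminal history: 2 prior points → Category II (2).
Level 21 falls in the 12-26 band.
Grid: Level 12-26 × Category II = 140-188 weeks.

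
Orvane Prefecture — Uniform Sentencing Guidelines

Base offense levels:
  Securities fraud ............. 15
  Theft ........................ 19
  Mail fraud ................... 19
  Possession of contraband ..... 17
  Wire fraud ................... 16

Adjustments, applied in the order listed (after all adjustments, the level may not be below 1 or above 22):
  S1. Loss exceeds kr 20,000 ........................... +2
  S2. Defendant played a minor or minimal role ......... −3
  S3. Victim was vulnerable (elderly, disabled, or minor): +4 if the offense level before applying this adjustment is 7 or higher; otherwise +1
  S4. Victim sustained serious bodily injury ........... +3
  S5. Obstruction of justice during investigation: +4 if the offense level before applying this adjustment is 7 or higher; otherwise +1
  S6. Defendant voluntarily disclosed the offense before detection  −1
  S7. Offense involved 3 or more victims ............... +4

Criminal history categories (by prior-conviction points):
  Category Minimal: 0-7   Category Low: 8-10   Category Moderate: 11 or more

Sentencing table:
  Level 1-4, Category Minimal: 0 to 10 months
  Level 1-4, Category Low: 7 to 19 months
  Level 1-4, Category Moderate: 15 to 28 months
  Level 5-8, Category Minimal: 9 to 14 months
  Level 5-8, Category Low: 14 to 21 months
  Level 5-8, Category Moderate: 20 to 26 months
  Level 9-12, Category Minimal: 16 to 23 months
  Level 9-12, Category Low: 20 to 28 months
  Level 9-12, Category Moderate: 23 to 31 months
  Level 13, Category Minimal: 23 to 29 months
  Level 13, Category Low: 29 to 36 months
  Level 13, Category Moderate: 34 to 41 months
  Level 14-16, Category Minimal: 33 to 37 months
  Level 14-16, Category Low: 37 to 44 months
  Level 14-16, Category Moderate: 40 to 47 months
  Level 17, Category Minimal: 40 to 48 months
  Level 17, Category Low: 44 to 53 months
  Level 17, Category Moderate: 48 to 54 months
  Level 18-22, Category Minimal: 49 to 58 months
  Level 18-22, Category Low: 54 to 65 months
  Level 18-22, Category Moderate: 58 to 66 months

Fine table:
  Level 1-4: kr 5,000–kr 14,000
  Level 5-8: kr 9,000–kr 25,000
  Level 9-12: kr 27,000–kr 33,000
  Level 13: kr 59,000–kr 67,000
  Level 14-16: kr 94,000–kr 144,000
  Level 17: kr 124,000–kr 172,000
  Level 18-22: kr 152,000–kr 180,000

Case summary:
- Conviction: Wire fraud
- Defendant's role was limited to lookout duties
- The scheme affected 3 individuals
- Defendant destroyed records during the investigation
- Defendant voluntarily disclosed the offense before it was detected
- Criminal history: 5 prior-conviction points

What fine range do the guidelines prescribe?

Base offense level for wire fraud: 16.
S1 does not apply.
S2 applies: 16 − 3 = 13.
S3 does not apply.
S5 applies (level before this adjustment is 13 ≥ 7, so +4): 13 + 4 = 17.
S6 applies: 17 − 1 = 16.
S7 applies: 16 + 4 = 20.
Final offense level: 20.
Level 20 falls in the 18-22 band.
Fine table: Level 18-22 → kr 152,000–kr 180,000.

kr 152,000–kr 180,000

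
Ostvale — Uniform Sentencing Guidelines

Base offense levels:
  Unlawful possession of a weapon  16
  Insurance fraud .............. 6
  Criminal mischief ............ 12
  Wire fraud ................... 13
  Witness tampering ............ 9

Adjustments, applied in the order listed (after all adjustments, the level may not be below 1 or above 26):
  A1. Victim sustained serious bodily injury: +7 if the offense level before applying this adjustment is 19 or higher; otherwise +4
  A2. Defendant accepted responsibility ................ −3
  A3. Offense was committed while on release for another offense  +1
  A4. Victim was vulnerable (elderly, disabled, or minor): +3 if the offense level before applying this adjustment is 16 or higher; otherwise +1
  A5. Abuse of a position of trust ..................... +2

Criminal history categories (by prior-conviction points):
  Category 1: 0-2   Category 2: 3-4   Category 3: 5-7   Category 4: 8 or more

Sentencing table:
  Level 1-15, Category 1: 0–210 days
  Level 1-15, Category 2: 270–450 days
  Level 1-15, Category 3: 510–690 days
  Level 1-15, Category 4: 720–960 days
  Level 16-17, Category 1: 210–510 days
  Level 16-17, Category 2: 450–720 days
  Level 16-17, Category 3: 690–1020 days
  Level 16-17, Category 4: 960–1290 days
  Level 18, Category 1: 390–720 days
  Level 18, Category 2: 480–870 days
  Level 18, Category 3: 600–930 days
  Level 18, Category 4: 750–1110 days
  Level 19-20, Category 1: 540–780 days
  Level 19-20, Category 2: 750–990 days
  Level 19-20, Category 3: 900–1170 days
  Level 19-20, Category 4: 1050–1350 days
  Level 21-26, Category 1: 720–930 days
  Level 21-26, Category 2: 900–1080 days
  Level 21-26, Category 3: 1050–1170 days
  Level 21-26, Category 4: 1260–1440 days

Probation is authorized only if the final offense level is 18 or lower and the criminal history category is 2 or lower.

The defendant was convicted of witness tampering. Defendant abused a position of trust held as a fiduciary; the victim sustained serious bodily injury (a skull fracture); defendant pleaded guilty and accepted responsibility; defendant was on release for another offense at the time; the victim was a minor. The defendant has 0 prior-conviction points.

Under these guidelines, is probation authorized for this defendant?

Yes

Base offense level for witness tampering: 9.
A1 applies (level before this adjustment is 9 < 19, so +4): 9 + 4 = 13.
A2 applies: 13 − 3 = 10.
A3 applies: 10 + 1 = 11.
A4 applies (level before this adjustment is 11 < 16, so +1): 11 + 1 = 12.
A5 applies: 12 + 2 = 14.
Final offense level: 14.
Criminal history: 0 prior points → Category 1 (0-2).
Level 14 falls in the 1-15 band.
Grid: Level 1-15 × Category 1 = 0-210 days.
Probation check: level 14 ≤ 18 and category 1 ≤ 2 → eligible.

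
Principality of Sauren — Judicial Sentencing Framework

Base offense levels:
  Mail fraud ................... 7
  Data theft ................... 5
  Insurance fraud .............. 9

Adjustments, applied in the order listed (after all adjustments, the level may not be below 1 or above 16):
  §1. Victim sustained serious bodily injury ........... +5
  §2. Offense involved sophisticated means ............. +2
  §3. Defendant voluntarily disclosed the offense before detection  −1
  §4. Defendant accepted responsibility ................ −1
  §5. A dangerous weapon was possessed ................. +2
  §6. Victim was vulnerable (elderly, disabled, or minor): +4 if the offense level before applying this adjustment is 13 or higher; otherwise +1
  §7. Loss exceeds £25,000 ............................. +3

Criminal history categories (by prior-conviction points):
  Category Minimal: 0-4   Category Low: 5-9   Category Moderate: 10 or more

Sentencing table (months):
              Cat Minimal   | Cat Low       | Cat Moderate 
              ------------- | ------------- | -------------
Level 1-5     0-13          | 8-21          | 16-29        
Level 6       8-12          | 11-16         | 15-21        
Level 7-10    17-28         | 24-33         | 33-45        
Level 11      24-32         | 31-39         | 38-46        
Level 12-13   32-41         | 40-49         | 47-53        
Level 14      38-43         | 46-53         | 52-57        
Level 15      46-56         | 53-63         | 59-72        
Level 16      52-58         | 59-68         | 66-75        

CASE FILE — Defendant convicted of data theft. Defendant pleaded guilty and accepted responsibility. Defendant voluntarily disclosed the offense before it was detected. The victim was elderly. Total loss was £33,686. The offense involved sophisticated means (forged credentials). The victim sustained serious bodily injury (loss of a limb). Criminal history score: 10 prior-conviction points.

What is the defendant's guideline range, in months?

Base offense level for data theft: 5.
§1 applies: 5 + 5 = 10.
§2 applies: 10 + 2 = 12.
§3 applies: 12 − 1 = 11.
§4 applies: 11 − 1 = 10.
§5 does not apply.
§6 applies (level before this adjustment is 10 < 13, so +1): 10 + 1 = 11.
§7 applies: 11 + 3 = 14.
Final offense level: 14.
Criminal history: 10 prior points → Category Moderate (10+).
Level 14 falls in the 14 band.
Grid: Level 14 × Category Moderate = 52-57 months.

52-57 months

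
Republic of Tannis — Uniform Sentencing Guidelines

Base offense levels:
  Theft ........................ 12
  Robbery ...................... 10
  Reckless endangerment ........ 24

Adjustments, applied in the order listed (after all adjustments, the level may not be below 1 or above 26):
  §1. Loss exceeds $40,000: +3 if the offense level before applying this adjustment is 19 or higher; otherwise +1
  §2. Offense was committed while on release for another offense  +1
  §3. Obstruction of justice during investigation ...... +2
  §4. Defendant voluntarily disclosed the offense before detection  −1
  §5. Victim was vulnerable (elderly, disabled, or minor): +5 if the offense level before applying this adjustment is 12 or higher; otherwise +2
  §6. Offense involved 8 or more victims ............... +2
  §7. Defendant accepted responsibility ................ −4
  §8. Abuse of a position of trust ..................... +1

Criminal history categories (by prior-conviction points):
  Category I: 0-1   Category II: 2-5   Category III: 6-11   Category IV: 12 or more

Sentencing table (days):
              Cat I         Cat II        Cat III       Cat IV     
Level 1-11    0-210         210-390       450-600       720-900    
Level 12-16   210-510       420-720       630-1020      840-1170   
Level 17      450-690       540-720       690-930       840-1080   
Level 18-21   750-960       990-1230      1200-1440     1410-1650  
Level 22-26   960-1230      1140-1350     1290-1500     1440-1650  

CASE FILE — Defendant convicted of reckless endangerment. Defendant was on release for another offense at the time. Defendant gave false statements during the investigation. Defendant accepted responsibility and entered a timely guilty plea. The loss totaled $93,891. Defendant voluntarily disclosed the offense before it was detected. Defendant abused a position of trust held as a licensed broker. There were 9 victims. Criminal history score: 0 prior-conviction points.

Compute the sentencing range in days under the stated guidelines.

Base offense level for reckless endangerment: 24.
§1 applies (level before this adjustment is 24 ≥ 19, so +3): 24 + 3 = 27.
§2 applies: 27 + 1 = 28.
§3 applies: 28 + 2 = 30.
§4 applies: 30 − 1 = 29.
§6 applies: 29 + 2 = 31.
§7 applies: 31 − 4 = 27.
§8 applies: 27 + 1 = 28.
Level 28 exceeds the maximum of 26; capped at 26.
Final offense level: 26.
Criminal history: 0 prior points → Category I (0-1).
Level 26 falls in the 22-26 band.
Grid: Level 22-26 × Category I = 960-1230 days.

960-1230 days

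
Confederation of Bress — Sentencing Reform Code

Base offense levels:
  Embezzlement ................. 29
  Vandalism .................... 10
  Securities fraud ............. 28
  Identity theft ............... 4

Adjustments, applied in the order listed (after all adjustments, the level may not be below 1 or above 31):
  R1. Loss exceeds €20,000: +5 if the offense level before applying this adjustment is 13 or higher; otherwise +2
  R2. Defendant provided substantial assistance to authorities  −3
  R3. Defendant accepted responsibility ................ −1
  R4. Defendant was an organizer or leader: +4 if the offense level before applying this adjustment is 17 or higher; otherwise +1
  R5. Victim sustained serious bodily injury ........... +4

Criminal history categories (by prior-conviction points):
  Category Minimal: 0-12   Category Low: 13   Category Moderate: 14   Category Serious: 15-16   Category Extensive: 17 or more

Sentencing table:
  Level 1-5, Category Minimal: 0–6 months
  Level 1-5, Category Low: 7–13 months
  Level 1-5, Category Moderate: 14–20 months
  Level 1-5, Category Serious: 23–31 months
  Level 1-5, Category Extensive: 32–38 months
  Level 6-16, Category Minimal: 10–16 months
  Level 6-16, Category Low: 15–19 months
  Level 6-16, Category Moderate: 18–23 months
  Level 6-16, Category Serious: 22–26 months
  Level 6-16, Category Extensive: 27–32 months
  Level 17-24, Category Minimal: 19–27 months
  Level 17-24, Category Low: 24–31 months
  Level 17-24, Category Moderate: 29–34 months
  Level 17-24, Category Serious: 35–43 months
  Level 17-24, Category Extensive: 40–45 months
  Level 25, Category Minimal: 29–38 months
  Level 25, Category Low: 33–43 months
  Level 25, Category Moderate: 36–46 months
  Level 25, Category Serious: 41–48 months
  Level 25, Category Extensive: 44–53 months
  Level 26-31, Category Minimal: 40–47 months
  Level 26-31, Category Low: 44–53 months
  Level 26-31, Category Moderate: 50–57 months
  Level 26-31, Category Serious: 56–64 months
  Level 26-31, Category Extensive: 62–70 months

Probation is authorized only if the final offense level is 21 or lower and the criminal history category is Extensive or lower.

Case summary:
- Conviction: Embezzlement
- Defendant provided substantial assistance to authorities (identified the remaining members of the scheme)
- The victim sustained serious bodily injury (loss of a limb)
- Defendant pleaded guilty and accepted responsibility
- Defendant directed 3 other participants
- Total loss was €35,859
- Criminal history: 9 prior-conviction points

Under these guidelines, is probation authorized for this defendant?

No

Base offense level for embezzlement: 29.
R1 applies (level before this adjustment is 29 ≥ 13, so +5): 29 + 5 = 34.
R2 applies: 34 − 3 = 31.
R3 applies: 31 − 1 = 30.
R4 applies (level before this adjustment is 30 ≥ 17, so +4): 30 + 4 = 34.
R5 applies: 34 + 4 = 38.
Level 38 exceeds the maximum of 31; capped at 31.
Final offense level: 31.
Criminal history: 9 prior points → Category Minimal (0-12).
Level 31 falls in the 26-31 band.
Grid: Level 26-31 × Category Minimal = 40-47 months.
Probation check: level 31 > 21 and category Minimal ≤ Extensive → not eligible.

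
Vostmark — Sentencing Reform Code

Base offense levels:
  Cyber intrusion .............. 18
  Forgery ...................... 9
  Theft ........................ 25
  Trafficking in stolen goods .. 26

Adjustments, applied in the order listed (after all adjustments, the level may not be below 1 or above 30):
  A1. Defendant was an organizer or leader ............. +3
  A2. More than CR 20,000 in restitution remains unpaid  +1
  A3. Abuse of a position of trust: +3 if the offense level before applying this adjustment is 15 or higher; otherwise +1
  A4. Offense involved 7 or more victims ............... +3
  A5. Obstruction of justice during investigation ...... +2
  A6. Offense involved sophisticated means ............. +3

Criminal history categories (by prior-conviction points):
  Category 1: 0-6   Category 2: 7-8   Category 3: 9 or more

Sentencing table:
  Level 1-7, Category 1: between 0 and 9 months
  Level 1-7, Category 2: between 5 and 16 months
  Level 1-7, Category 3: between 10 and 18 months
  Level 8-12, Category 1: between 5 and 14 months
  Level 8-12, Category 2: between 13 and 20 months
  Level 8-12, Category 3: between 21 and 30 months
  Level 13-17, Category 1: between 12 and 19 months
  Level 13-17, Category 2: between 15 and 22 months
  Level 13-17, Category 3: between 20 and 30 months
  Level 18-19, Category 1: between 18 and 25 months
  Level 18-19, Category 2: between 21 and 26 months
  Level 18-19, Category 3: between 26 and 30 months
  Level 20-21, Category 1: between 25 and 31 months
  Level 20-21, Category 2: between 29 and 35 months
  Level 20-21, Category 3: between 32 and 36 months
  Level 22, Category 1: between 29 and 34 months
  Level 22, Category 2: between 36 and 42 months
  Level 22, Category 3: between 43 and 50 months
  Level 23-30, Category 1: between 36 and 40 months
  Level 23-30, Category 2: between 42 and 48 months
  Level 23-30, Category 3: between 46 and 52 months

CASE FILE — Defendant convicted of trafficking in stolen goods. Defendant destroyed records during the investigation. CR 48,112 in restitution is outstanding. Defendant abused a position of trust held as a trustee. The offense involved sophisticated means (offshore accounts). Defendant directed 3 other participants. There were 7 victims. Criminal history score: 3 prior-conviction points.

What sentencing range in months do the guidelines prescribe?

36-40 months

Base offense level for trafficking in stolen goods: 26.
A1 applies: 26 + 3 = 29.
A2 applies: 29 + 1 = 30.
A3 applies (level before this adjustment is 30 ≥ 15, so +3): 30 + 3 = 33.
A4 applies: 33 + 3 = 36.
A5 applies: 36 + 2 = 38.
A6 applies: 38 + 3 = 41.
Level 41 exceeds the maximum of 30; capped at 30.
Final offense level: 30.
Criminal history: 3 prior points → Category 1 (0-6).
Level 30 falls in the 23-30 band.
Grid: Level 23-30 × Category 1 = 36-40 months.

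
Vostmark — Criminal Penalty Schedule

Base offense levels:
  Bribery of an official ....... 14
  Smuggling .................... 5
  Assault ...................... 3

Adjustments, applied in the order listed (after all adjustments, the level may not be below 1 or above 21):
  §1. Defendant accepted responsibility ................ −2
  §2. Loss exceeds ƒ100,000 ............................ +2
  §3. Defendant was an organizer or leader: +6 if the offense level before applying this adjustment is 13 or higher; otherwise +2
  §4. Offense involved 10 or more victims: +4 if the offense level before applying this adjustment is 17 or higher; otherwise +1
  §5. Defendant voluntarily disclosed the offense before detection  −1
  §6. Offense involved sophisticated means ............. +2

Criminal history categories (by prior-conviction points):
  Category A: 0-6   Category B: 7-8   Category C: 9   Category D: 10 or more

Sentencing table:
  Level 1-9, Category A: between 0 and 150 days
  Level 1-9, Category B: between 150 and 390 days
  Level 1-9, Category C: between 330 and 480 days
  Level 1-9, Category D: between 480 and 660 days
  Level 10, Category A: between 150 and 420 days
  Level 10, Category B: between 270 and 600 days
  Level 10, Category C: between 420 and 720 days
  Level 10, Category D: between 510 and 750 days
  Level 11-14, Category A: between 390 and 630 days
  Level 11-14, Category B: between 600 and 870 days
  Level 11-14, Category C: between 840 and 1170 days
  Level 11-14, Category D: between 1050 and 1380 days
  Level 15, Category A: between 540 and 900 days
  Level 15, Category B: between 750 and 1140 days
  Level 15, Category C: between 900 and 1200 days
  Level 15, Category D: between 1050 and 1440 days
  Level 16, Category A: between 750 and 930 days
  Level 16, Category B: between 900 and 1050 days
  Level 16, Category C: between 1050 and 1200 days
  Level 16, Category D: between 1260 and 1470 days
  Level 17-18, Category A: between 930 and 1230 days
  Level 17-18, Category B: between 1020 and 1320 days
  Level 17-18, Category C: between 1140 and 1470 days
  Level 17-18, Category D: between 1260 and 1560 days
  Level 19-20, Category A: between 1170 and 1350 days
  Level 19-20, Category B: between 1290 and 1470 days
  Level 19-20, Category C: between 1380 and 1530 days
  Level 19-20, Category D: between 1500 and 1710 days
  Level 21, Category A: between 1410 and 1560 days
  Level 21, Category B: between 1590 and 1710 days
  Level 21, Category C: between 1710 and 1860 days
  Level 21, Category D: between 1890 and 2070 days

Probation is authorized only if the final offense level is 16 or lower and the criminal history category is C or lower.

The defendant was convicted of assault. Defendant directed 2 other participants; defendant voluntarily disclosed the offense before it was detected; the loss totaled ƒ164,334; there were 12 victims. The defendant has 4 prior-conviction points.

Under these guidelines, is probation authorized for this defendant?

Base offense level for assault: 3.
§1 does not apply.
§2 applies: 3 + 2 = 5.
§3 applies (level before this adjustment is 5 < 13, so +2): 5 + 2 = 7.
§4 applies (level before this adjustment is 7 < 17, so +1): 7 + 1 = 8.
§5 applies: 8 − 1 = 7.
Final offense level: 7.
Criminal history: 4 prior points → Category A (0-6).
Level 7 falls in the 1-9 band.
Grid: Level 1-9 × Category A = 0-150 days.
Probation check: level 7 ≤ 16 and category A ≤ C → eligible.

Yes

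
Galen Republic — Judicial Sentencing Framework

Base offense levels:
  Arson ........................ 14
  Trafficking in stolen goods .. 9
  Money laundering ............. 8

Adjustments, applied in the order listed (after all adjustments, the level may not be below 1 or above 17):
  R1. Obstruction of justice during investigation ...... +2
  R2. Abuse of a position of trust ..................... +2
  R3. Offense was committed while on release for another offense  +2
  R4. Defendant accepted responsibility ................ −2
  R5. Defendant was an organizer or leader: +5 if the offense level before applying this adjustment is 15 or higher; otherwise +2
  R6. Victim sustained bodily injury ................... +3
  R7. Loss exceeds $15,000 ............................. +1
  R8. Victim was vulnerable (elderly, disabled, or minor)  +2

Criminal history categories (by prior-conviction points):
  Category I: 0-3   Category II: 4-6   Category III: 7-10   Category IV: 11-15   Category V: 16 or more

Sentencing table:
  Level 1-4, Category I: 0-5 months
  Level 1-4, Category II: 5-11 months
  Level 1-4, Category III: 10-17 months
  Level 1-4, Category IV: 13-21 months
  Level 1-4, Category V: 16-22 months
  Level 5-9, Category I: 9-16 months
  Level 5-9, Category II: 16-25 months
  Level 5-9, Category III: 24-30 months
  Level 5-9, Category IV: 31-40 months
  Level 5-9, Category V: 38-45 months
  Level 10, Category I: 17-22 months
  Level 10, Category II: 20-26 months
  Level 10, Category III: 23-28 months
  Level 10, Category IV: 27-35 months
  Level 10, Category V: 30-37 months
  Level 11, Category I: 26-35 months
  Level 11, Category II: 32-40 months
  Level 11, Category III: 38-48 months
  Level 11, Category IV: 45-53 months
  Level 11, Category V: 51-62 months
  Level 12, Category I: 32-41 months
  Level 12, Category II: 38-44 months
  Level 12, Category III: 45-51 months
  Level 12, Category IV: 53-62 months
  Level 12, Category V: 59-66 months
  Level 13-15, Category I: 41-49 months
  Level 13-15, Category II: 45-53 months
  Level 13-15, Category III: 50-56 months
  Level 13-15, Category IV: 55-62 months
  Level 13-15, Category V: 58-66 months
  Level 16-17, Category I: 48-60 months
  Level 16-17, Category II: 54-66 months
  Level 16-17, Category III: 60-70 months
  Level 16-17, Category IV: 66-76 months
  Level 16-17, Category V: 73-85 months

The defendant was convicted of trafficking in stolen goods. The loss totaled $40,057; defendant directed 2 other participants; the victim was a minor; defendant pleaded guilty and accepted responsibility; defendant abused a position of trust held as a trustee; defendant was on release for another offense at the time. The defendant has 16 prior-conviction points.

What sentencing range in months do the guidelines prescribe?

Base offense level for trafficking in stolen goods: 9.
R2 applies: 9 + 2 = 11.
R3 applies: 11 + 2 = 13.
R4 applies: 13 − 2 = 11.
R5 applies (level before this adjustment is 11 < 15, so +2): 11 + 2 = 13.
R7 applies: 13 + 1 = 14.
R8 applies: 14 + 2 = 16.
Final offense level: 16.
Criminal history: 16 prior points → Category V (16+).
Level 16 falls in the 16-17 band.
Grid: Level 16-17 × Category V = 73-85 months.

73-85 months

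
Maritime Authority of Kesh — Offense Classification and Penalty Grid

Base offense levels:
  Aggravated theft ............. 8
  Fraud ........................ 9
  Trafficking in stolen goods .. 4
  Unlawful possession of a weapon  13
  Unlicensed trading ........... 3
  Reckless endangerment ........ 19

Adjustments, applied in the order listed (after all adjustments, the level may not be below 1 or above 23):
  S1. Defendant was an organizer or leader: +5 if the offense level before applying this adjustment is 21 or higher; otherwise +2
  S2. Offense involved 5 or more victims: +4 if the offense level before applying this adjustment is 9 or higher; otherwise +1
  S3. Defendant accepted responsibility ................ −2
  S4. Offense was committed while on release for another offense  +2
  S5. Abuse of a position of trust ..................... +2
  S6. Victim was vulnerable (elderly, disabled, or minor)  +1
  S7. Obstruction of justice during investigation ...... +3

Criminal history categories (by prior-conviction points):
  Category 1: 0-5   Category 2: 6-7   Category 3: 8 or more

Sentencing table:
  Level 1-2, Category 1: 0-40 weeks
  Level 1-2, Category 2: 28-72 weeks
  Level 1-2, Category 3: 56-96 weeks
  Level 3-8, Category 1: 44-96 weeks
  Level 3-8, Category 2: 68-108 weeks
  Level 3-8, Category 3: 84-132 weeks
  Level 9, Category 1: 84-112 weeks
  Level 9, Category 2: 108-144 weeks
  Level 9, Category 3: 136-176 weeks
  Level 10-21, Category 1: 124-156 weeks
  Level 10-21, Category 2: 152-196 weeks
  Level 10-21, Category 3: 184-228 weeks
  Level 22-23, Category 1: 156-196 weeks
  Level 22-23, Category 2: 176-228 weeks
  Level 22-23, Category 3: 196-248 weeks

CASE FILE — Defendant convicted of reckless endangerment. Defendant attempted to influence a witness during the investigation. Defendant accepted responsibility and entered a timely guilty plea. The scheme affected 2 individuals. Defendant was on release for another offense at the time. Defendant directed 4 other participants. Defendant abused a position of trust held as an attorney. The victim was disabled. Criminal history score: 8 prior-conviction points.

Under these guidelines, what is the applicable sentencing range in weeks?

Base offense level for reckless endangerment: 19.
S1 applies (level before this adjustment is 19 < 21, so +2): 19 + 2 = 21.
S2 does not apply.
S3 applies: 21 − 2 = 19.
S4 applies: 19 + 2 = 21.
S5 applies: 21 + 2 = 23.
S6 applies: 23 + 1 = 24.
S7 applies: 24 + 3 = 27.
Level 27 exceeds the maximum of 23; capped at 23.
Final offense level: 23.
Criminal history: 8 prior points → Category 3 (8+).
Level 23 falls in the 22-23 band.
Grid: Level 22-23 × Category 3 = 196-248 weeks.

196-248 weeks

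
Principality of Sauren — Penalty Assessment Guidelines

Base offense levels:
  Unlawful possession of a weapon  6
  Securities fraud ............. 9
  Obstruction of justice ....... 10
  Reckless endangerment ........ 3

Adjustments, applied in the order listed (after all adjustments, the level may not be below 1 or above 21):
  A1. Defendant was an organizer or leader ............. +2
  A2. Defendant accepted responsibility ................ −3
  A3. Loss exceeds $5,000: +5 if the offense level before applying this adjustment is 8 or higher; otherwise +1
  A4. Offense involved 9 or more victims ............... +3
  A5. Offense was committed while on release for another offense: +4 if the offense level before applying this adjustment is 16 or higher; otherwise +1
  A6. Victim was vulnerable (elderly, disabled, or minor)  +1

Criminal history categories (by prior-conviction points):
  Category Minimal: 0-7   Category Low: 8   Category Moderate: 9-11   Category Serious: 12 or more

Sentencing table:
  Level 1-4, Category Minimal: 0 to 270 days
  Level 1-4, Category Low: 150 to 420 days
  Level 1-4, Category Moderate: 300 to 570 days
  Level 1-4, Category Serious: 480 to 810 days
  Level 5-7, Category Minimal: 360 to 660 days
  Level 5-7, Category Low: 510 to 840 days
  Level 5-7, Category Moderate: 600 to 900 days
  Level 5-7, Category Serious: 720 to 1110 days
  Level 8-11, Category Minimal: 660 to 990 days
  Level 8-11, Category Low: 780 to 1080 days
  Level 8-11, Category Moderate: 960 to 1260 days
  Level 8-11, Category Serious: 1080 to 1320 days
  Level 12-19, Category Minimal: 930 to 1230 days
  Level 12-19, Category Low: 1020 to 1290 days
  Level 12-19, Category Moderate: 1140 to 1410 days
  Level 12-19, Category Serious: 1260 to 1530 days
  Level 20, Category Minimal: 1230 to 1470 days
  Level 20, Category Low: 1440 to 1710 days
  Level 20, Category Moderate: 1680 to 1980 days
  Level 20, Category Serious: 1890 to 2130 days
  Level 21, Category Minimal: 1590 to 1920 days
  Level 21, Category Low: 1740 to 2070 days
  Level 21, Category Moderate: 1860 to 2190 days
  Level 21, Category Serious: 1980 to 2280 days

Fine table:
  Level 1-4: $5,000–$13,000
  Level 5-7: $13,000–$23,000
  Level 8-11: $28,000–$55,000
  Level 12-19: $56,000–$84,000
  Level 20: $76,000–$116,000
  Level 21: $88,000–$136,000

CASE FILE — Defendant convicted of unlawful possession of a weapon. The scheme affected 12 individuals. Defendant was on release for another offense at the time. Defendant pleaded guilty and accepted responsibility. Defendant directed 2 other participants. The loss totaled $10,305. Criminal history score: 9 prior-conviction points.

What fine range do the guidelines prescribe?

Base offense level for unlawful possession of a weapon: 6.
A1 applies: 6 + 2 = 8.
A2 applies: 8 − 3 = 5.
A3 applies (level before this adjustment is 5 < 8, so +1): 5 + 1 = 6.
A4 applies: 6 + 3 = 9.
A5 applies (level before this adjustment is 9 < 16, so +1): 9 + 1 = 10.
Final offense level: 10.
Level 10 falls in the 8-11 band.
Fine table: Level 8-11 → $28,000–$55,000.

$28,000–$55,000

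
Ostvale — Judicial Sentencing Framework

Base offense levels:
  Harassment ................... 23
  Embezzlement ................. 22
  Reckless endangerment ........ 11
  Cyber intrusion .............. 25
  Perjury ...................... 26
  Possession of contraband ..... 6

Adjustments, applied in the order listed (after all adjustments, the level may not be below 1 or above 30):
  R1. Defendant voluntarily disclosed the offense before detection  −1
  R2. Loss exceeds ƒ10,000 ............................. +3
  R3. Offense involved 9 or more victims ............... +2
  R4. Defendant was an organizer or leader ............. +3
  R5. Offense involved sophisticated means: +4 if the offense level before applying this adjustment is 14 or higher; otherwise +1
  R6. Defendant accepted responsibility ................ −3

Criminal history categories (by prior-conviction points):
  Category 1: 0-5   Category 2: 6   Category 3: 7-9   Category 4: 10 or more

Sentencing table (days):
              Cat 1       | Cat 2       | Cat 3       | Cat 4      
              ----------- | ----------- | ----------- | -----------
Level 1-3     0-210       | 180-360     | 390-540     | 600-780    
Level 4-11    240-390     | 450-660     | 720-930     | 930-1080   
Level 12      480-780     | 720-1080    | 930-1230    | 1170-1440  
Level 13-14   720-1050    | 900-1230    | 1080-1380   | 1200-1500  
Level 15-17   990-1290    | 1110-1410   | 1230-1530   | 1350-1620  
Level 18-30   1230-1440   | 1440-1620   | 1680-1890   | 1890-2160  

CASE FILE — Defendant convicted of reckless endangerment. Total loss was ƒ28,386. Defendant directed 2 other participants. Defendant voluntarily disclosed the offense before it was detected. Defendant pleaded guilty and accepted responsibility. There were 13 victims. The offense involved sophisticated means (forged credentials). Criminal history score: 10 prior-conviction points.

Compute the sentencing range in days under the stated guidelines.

Base offense level for reckless endangerment: 11.
R1 applies: 11 − 1 = 10.
R2 applies: 10 + 3 = 13.
R3 applies: 13 + 2 = 15.
R4 applies: 15 + 3 = 18.
R5 applies (level before this adjustment is 18 ≥ 14, so +4): 18 + 4 = 22.
R6 applies: 22 − 3 = 19.
Final offense level: 19.
Criminal history: 10 prior points → Category 4 (10+).
Level 19 falls in the 18-30 band.
Grid: Level 18-30 × Category 4 = 1890-2160 days.

1890-2160 days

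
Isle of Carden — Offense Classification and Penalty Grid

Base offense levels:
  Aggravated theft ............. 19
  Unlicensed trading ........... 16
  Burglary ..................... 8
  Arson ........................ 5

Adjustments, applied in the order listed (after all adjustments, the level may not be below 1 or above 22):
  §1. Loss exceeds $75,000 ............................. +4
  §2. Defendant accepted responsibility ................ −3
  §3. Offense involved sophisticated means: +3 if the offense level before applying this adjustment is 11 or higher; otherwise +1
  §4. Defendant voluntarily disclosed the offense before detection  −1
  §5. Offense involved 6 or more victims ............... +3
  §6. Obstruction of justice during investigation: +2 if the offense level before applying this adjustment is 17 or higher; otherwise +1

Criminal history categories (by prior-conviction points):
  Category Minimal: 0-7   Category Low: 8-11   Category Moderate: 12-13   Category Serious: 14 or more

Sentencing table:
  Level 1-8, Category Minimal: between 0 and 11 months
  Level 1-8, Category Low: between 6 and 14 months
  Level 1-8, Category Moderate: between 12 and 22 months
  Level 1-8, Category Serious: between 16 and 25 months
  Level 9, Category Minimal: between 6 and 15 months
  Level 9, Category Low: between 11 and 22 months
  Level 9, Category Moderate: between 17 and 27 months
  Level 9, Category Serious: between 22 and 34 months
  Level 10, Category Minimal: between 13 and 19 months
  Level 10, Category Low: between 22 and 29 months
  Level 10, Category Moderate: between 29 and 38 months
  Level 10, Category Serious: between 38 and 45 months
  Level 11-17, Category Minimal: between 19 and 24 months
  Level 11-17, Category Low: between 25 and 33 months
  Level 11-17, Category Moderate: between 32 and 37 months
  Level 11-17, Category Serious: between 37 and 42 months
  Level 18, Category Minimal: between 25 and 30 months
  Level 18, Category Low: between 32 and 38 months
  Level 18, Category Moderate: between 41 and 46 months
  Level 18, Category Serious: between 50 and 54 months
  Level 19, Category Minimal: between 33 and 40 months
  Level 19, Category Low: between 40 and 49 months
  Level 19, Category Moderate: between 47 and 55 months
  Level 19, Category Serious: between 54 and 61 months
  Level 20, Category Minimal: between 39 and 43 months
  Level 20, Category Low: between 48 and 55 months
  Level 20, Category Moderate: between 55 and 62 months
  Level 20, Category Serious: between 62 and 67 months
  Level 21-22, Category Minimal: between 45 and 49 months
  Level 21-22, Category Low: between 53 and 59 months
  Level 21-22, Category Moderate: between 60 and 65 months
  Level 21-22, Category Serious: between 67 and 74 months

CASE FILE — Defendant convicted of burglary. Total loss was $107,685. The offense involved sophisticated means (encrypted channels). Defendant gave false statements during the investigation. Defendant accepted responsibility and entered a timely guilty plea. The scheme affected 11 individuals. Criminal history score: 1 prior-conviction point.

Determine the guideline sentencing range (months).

Base offense level for burglary: 8.
§1 applies: 8 + 4 = 12.
§2 applies: 12 − 3 = 9.
§3 applies (level before this adjustment is 9 < 11, so +1): 9 + 1 = 10.
§4 does not apply.
§5 applies: 10 + 3 = 13.
§6 applies (level before this adjustment is 13 < 17, so +1): 13 + 1 = 14.
Final offense level: 14.
Criminal history: 1 prior point → Category Minimal (0-7).
Level 14 falls in the 11-17 band.
Grid: Level 11-17 × Category Minimal = 19-24 months.

19-24 months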